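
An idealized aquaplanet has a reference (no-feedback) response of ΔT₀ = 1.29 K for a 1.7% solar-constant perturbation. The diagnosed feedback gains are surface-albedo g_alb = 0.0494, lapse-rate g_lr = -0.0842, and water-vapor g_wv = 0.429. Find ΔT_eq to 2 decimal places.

2.13 K

Total gain g = 0.0494 − 0.0842 + 0.429 = 0.3942.
Amplification A = 1/(1 − 0.3942) = 1.651.
ΔT = 1.29 × 1.651 = 2.13 K.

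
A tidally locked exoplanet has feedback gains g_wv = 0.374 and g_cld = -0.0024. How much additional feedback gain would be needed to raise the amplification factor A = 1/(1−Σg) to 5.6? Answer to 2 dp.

Current total gain = 0.3716.
Target gain for A = 5.6: g* = 1 − 1/5.6 = 0.8214.
Additional gain needed = 0.8214 − 0.3716 = 0.45.

0.45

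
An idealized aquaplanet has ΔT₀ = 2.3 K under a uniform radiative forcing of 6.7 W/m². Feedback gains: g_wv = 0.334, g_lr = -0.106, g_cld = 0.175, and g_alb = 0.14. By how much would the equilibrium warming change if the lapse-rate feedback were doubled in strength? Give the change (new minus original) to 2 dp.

Original: g = 0.543, ΔT = 2.3/(1−0.543) = 5.0328 K.
With doubled lapse-rate: g' = 0.437, ΔT' = 2.3/(1−0.437) = 4.0853 K.
Change = 4.0853 − 5.0328 = -0.95 K.

-0.95 K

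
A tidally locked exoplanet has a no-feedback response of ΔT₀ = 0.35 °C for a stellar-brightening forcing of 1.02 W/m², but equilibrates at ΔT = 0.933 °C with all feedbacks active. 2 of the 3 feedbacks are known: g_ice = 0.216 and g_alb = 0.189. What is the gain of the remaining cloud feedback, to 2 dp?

0.22

Amplification A = ΔT/ΔT₀ = 0.933/0.35 = 2.666.
Total gain g = 1 − 1/A = 1 − 1/2.666 = 0.6249.
Known gains sum to 0.216 + 0.189 = 0.405.
g_cld = 0.6249 − 0.405 = 0.22.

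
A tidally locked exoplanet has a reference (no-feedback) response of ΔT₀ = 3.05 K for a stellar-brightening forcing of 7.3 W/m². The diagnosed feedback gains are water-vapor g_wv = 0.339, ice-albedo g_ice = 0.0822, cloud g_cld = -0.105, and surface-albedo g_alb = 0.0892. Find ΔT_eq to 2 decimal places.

5.13 K

Total gain g = 0.339 + 0.0822 − 0.105 + 0.0892 = 0.4054.
Amplification A = 1/(1 − 0.4054) = 1.682.
ΔT = 3.05 × 1.682 = 5.13 K.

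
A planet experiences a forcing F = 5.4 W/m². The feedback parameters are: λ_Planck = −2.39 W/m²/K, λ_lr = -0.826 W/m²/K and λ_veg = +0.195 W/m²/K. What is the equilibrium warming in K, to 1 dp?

Net feedback parameter λ = (−2.39) + (-0.826) + (+0.195) = -3.021 W/m²/K.
ΔT = −F/λ = −5.4/(-3.021) = 1.8 K.

1.8 K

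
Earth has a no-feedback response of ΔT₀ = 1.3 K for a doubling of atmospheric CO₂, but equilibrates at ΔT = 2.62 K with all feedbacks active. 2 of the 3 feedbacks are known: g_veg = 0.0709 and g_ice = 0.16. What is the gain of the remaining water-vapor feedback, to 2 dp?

0.27

Amplification A = ΔT/ΔT₀ = 2.62/1.3 = 2.015.
Total gain g = 1 − 1/A = 1 − 1/2.015 = 0.5037.
Known gains sum to 0.0709 + 0.16 = 0.2309.
g_wv = 0.5037 − 0.2309 = 0.27.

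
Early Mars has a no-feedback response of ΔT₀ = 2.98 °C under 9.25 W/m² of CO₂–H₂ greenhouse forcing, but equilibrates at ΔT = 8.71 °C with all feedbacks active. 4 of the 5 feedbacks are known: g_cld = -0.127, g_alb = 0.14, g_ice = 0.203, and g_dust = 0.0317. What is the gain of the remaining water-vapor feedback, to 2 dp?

0.41

Amplification A = ΔT/ΔT₀ = 8.71/2.98 = 2.923.
Total gain g = 1 − 1/A = 1 − 1/2.923 = 0.6579.
Known gains sum to -0.127 + 0.14 + 0.203 + 0.0317 = 0.2477.
g_wv = 0.6579 − 0.2477 = 0.41.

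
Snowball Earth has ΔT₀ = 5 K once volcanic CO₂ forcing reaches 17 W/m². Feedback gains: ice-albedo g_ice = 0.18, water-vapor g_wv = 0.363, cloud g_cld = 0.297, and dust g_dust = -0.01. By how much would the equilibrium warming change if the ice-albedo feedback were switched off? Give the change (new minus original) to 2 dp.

-15.13 K

Original: g = 0.83, ΔT = 5/(1−0.83) = 29.4118 K.
Without ice-albedo: g' = 0.65, ΔT' = 5/(1−0.65) = 14.2857 K.
Change = 14.2857 − 29.4118 = -15.13 K.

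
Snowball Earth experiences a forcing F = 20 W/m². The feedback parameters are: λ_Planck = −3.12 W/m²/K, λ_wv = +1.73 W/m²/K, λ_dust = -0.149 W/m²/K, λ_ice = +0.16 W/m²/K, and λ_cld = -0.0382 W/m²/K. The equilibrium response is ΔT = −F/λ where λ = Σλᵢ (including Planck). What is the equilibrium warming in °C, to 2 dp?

Net feedback parameter λ = (−3.12) + (+1.73) + (-0.149) + (+0.16) + (-0.0382) = -1.4172 W/m²/K.
ΔT = −F/λ = −20/(-1.4172) = 14.11 °C.

14.11 °C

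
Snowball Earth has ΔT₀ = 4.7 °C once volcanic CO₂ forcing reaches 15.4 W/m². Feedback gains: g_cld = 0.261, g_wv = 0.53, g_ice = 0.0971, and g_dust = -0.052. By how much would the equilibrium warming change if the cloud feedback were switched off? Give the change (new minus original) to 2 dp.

Original: g = 0.8361, ΔT = 4.7/(1−0.8361) = 28.6760 °C.
Without cloud: g' = 0.5751, ΔT' = 4.7/(1−0.5751) = 11.0614 °C.
Change = 11.0614 − 28.6760 = -17.61 °C.

-17.61 °C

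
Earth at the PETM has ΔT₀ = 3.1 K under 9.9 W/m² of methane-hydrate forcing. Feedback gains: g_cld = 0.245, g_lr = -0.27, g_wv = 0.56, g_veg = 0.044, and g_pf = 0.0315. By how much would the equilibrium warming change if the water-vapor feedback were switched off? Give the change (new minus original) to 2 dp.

Original: g = 0.6105, ΔT = 3.1/(1−0.6105) = 7.9589 K.
Without water-vapor: g' = 0.0505, ΔT' = 3.1/(1−0.0505) = 3.2649 K.
Change = 3.2649 − 7.9589 = -4.69 K.

-4.69 K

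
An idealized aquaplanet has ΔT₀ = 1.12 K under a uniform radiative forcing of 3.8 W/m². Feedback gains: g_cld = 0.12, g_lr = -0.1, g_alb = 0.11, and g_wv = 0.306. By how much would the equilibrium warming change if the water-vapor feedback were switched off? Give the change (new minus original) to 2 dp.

-0.70 K

Original: g = 0.436, ΔT = 1.12/(1−0.436) = 1.9858 K.
Without water-vapor: g' = 0.13, ΔT' = 1.12/(1−0.13) = 1.2874 K.
Change = 1.2874 − 1.9858 = -0.70 K.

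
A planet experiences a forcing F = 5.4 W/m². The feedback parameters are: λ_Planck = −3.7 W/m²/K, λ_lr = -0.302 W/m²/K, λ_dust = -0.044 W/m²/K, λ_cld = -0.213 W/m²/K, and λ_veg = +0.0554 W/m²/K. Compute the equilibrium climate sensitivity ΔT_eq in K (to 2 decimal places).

Net feedback parameter λ = (−3.7) + (-0.302) + (-0.044) + (-0.213) + (+0.0554) = -4.2036 W/m²/K.
ΔT = −F/λ = −5.4/(-4.2036) = 1.28 K.

1.28 K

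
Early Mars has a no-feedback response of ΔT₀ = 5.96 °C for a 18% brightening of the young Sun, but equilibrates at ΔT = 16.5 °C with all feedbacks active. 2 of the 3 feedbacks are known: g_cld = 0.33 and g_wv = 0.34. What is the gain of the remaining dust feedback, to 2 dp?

-0.03

Amplification A = ΔT/ΔT₀ = 16.5/5.96 = 2.768.
Total gain g = 1 − 1/A = 1 − 1/2.768 = 0.6387.
Known gains sum to 0.33 + 0.34 = 0.67.
g_dust = 0.6387 − 0.67 = -0.03.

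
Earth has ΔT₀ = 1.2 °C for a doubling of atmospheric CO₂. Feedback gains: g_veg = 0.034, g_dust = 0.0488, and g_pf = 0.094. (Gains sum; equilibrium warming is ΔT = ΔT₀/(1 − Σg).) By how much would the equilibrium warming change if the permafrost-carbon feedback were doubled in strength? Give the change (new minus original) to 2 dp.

Original: g = 0.1768, ΔT = 1.2/(1−0.1768) = 1.4577 °C.
With doubled permafrost-carbon: g' = 0.2708, ΔT' = 1.2/(1−0.2708) = 1.6456 °C.
Change = 1.6456 − 1.4577 = 0.19 °C.

0.19 °C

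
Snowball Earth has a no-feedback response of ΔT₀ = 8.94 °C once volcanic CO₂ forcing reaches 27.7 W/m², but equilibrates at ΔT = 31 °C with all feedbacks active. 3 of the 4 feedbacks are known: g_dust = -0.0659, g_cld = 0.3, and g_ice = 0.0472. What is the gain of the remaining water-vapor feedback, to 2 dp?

Amplification A = ΔT/ΔT₀ = 31/8.94 = 3.468.
Total gain g = 1 − 1/A = 1 − 1/3.468 = 0.7116.
Known gains sum to -0.0659 + 0.3 + 0.0472 = 0.2813.
g_wv = 0.7116 − 0.2813 = 0.43.

0.43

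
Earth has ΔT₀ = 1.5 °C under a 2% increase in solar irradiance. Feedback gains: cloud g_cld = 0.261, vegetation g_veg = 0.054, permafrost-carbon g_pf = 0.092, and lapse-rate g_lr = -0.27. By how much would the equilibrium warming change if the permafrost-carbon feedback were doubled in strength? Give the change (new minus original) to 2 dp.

0.21 °C

Original: g = 0.137, ΔT = 1.5/(1−0.137) = 1.7381 °C.
With doubled permafrost-carbon: g' = 0.229, ΔT' = 1.5/(1−0.229) = 1.9455 °C.
Change = 1.9455 − 1.7381 = 0.21 °C.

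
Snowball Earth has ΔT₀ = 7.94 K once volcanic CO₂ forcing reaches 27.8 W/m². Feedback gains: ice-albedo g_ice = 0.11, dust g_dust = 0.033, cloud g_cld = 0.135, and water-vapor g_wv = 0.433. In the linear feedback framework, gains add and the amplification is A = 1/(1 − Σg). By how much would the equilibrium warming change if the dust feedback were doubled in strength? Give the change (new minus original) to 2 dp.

Original: g = 0.711, ΔT = 7.94/(1−0.711) = 27.4740 K.
With doubled dust: g' = 0.744, ΔT' = 7.94/(1−0.744) = 31.0156 K.
Change = 31.0156 − 27.4740 = 3.54 K.

3.54 K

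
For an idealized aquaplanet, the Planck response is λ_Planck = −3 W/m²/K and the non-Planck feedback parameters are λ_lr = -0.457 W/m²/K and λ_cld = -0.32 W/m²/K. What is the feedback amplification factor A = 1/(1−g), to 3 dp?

0.794

Convert to gains: g_lr = -0.457/3 = -0.1523; g_cld = -0.32/3 = -0.1067.
Total gain g = -0.259.
A = 1/(1 + 0.259) = 0.794.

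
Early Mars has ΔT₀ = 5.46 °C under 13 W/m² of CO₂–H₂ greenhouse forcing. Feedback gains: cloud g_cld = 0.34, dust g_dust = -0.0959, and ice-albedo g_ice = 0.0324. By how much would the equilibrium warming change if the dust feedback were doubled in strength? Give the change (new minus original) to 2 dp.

-0.88 °C

Original: g = 0.2765, ΔT = 5.46/(1−0.2765) = 7.5466 °C.
With doubled dust: g' = 0.1806, ΔT' = 5.46/(1−0.1806) = 6.6634 °C.
Change = 6.6634 − 7.5466 = -0.88 °C.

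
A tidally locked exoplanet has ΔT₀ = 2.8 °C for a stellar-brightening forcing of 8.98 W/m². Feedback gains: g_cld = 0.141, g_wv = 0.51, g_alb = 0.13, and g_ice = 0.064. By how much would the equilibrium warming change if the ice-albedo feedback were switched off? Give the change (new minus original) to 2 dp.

-5.28 °C

Original: g = 0.845, ΔT = 2.8/(1−0.845) = 18.0645 °C.
Without ice-albedo: g' = 0.781, ΔT' = 2.8/(1−0.781) = 12.7854 °C.
Change = 12.7854 − 18.0645 = -5.28 °C.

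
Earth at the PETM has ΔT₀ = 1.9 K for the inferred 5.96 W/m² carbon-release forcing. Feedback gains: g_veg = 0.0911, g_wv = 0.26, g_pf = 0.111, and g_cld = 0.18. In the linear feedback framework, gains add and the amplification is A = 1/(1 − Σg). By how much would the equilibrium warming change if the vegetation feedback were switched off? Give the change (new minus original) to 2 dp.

-1.08 K

Original: g = 0.6421, ΔT = 1.9/(1−0.6421) = 5.3087 K.
Without vegetation: g' = 0.551, ΔT' = 1.9/(1−0.551) = 4.2316 K.
Change = 4.2316 − 5.3087 = -1.08 K.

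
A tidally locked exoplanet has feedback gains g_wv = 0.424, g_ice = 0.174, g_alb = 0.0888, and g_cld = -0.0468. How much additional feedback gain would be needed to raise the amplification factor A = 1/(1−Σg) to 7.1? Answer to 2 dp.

0.22

Current total gain = 0.64.
Target gain for A = 7.1: g* = 1 − 1/7.1 = 0.8592.
Additional gain needed = 0.8592 − 0.64 = 0.22.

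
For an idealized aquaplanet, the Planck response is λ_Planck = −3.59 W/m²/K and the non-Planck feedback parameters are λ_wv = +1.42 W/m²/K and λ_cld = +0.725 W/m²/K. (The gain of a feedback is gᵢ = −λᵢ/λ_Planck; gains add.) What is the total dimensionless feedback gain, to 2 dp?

Convert to gains: g_wv = 1.42/3.59 = 0.3955; g_cld = 0.725/3.59 = 0.2019.
Total gain g = 0.5974.

0.60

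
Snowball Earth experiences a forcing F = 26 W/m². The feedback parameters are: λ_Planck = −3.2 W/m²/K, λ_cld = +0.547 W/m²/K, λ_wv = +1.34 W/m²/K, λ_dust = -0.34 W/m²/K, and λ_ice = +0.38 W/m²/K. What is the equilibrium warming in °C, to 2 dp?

Net feedback parameter λ = (−3.2) + (+0.547) + (+1.34) + (-0.34) + (+0.38) = -1.273 W/m²/K.
ΔT = −F/λ = −26/(-1.273) = 20.42 °C.

20.42 °C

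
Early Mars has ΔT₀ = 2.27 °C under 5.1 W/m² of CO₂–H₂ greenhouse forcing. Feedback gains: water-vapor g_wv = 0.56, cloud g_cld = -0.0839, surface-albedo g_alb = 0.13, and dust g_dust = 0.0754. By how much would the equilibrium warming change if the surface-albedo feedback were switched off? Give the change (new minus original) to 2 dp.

Original: g = 0.6815, ΔT = 2.27/(1−0.6815) = 7.1272 °C.
Without surface-albedo: g' = 0.5515, ΔT' = 2.27/(1−0.5515) = 5.0613 °C.
Change = 5.0613 − 7.1272 = -2.07 °C.

-2.07 °C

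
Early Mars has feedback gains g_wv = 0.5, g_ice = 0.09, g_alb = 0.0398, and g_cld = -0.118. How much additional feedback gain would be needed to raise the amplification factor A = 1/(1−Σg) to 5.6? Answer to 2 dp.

0.31

Current total gain = 0.5118.
Target gain for A = 5.6: g* = 1 − 1/5.6 = 0.8214.
Additional gain needed = 0.8214 − 0.5118 = 0.31.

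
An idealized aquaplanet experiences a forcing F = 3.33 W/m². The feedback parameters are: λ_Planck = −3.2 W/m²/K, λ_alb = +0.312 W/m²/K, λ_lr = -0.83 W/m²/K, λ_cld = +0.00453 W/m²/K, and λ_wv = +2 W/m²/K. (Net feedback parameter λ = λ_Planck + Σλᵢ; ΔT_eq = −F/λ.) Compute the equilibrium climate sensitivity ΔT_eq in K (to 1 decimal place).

Net feedback parameter λ = (−3.2) + (+0.312) + (-0.83) + (+0.00453) + (+2) = -1.71347 W/m²/K.
ΔT = −F/λ = −3.33/(-1.71347) = 1.9 K.

1.9 K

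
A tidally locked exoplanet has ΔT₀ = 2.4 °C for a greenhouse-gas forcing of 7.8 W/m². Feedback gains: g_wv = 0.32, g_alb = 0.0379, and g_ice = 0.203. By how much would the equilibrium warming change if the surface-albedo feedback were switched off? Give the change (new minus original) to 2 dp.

-0.43 °C

Original: g = 0.5609, ΔT = 2.4/(1−0.5609) = 5.4657 °C.
Without surface-albedo: g' = 0.523, ΔT' = 2.4/(1−0.523) = 5.0314 °C.
Change = 5.0314 − 5.4657 = -0.43 °C.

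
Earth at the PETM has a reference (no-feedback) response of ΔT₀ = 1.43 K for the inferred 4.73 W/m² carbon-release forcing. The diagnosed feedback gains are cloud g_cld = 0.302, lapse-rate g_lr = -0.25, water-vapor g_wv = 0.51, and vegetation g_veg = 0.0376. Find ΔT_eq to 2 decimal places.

Total gain g = 0.302 − 0.25 + 0.51 + 0.0376 = 0.5996.
Amplification A = 1/(1 − 0.5996) = 2.498.
ΔT = 1.43 × 2.498 = 3.57 K.

3.57 K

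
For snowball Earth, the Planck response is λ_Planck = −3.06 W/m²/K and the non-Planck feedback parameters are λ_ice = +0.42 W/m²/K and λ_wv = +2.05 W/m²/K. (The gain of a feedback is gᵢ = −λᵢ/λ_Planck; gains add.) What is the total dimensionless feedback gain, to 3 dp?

0.807

Convert to gains: g_ice = 0.42/3.06 = 0.1373; g_wv = 2.05/3.06 = 0.6699.
Total gain g = 0.8072.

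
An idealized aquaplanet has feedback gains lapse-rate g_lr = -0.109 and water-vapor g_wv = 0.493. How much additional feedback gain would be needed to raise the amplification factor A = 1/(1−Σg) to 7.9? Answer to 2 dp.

0.49

Current total gain = 0.384.
Target gain for A = 7.9: g* = 1 − 1/7.9 = 0.8734.
Additional gain needed = 0.8734 − 0.384 = 0.49.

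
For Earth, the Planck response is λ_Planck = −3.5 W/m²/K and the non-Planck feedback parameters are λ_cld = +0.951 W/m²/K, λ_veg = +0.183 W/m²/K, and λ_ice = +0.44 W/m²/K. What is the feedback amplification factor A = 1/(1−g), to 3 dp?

Convert to gains: g_cld = 0.951/3.5 = 0.2717; g_veg = 0.183/3.5 = 0.05229; g_ice = 0.44/3.5 = 0.1257.
Total gain g = 0.44969.
A = 1/(1 − 0.44969) = 1.817.

1.817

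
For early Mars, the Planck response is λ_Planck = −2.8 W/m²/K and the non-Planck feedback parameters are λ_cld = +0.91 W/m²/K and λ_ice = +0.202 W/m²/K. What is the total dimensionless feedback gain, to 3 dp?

Convert to gains: g_cld = 0.91/2.8 = 0.325; g_ice = 0.202/2.8 = 0.07214.
Total gain g = 0.39714.

0.397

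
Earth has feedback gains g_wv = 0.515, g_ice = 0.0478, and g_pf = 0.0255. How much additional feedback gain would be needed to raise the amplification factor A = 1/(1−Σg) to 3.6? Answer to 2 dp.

0.13

Current total gain = 0.5883.
Target gain for A = 3.6: g* = 1 − 1/3.6 = 0.7222.
Additional gain needed = 0.7222 − 0.5883 = 0.13.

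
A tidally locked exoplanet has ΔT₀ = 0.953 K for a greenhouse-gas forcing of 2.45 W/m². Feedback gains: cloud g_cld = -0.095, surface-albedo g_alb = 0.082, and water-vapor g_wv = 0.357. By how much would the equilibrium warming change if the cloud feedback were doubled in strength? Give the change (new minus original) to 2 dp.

-0.18 K

Original: g = 0.344, ΔT = 0.953/(1−0.344) = 1.4527 K.
With doubled cloud: g' = 0.249, ΔT' = 0.953/(1−0.249) = 1.2690 K.
Change = 1.2690 − 1.4527 = -0.18 K.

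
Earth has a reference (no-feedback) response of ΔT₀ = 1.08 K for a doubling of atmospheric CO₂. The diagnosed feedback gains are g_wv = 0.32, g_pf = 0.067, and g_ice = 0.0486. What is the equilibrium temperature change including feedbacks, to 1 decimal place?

1.9 K

Total gain g = 0.32 + 0.067 + 0.0486 = 0.4356.
Amplification A = 1/(1 − 0.4356) = 1.772.
ΔT = 1.08 × 1.772 = 1.9 K.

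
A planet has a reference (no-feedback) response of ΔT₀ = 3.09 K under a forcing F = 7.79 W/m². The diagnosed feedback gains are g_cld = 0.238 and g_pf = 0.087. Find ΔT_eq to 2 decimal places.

Total gain g = 0.238 + 0.087 = 0.325.
Amplification A = 1/(1 − 0.325) = 1.481.
ΔT = 3.09 × 1.481 = 4.58 K.

4.58 K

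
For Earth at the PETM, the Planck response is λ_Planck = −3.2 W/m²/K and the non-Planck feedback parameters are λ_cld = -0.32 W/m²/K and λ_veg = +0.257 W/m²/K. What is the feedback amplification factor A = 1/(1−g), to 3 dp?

Convert to gains: g_cld = -0.32/3.2 = -0.1; g_veg = 0.257/3.2 = 0.08031.
Total gain g = -0.01969.
A = 1/(1 + 0.01969) = 0.981.

0.981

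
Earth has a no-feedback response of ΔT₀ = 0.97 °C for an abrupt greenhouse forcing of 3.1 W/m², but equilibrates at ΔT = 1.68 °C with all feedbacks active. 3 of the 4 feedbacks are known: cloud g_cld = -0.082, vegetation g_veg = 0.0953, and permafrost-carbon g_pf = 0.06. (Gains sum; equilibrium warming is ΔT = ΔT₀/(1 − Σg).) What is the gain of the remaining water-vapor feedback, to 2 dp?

Amplification A = ΔT/ΔT₀ = 1.68/0.97 = 1.732.
Total gain g = 1 − 1/A = 1 − 1/1.732 = 0.4226.
Known gains sum to -0.082 + 0.0953 + 0.06 = 0.0733.
g_wv = 0.4226 − 0.0733 = 0.35.

0.35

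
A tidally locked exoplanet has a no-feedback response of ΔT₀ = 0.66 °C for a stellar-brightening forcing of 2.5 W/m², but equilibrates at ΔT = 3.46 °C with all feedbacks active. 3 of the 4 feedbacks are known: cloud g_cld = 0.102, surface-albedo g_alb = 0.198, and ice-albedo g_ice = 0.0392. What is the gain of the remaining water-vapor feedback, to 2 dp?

Amplification A = ΔT/ΔT₀ = 3.46/0.66 = 5.242.
Total gain g = 1 − 1/A = 1 − 1/5.242 = 0.8092.
Known gains sum to 0.102 + 0.198 + 0.0392 = 0.3392.
g_wv = 0.8092 − 0.3392 = 0.47.

0.47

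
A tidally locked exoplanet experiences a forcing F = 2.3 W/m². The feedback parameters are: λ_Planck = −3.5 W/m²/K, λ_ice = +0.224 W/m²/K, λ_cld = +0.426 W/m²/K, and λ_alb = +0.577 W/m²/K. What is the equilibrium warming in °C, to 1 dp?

1.0 °C

Net feedback parameter λ = (−3.5) + (+0.224) + (+0.426) + (+0.577) = -2.273 W/m²/K.
ΔT = −F/λ = −2.3/(-2.273) = 1.0 °C.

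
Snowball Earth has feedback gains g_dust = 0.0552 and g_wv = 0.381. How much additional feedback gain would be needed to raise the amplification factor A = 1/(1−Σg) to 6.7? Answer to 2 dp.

0.41

Current total gain = 0.4362.
Target gain for A = 6.7: g* = 1 − 1/6.7 = 0.8507.
Additional gain needed = 0.8507 − 0.4362 = 0.41.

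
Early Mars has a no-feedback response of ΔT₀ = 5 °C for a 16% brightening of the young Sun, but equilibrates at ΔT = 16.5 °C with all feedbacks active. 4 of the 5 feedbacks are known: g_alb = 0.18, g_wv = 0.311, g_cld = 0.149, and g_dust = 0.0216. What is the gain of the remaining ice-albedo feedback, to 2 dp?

0.04

Amplification A = ΔT/ΔT₀ = 16.5/5 = 3.3.
Total gain g = 1 − 1/A = 1 − 1/3.3 = 0.697.
Known gains sum to 0.18 + 0.311 + 0.149 + 0.0216 = 0.6616.
g_ice = 0.697 − 0.6616 = 0.04.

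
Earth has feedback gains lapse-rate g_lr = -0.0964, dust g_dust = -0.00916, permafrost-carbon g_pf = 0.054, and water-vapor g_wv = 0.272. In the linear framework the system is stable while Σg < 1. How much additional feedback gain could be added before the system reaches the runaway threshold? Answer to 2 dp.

0.78

Current total gain = -0.0964 − 0.00916 + 0.054 + 0.272 = 0.22044.
Margin to runaway = 1 − 0.22044 = 0.78.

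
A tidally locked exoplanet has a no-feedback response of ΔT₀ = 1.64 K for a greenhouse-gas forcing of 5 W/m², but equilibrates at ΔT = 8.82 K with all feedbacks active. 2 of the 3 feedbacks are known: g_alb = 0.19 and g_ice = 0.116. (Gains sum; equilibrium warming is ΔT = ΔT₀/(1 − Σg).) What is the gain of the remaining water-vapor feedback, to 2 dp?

Amplification A = ΔT/ΔT₀ = 8.82/1.64 = 5.378.
Total gain g = 1 − 1/A = 1 − 1/5.378 = 0.8141.
Known gains sum to 0.19 + 0.116 = 0.306.
g_wv = 0.8141 − 0.306 = 0.51.

0.51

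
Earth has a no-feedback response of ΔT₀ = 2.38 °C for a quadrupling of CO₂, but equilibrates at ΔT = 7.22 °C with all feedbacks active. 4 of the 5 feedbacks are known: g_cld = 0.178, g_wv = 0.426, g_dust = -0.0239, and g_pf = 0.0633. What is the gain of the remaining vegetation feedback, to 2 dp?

0.03

Amplification A = ΔT/ΔT₀ = 7.22/2.38 = 3.034.
Total gain g = 1 − 1/A = 1 − 1/3.034 = 0.6704.
Known gains sum to 0.178 + 0.426 − 0.0239 + 0.0633 = 0.6434.
g_veg = 0.6704 − 0.6434 = 0.03.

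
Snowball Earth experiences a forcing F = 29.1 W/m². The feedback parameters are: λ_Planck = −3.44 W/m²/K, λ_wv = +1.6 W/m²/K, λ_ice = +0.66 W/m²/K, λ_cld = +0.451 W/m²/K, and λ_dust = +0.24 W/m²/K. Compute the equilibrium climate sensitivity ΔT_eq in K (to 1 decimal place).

59.5 K

Net feedback parameter λ = (−3.44) + (+1.6) + (+0.66) + (+0.451) + (+0.24) = -0.489 W/m²/K.
ΔT = −F/λ = −29.1/(-0.489) = 59.5 K.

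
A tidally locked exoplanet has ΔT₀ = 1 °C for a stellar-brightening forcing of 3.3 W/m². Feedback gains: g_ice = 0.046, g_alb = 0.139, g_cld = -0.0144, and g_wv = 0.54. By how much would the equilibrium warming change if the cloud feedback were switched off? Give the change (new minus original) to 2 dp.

0.18 °C

Original: g = 0.7106, ΔT = 1/(1−0.7106) = 3.4554 °C.
Without cloud: g' = 0.725, ΔT' = 1/(1−0.725) = 3.6364 °C.
Change = 3.6364 − 3.4554 = 0.18 °C.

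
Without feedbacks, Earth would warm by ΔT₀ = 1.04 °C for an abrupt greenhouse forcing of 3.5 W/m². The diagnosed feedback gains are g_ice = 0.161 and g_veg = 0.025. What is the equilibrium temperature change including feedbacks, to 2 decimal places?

Total gain g = 0.161 + 0.025 = 0.186.
Amplification A = 1/(1 − 0.186) = 1.229.
ΔT = 1.04 × 1.229 = 1.28 °C.

1.28 °C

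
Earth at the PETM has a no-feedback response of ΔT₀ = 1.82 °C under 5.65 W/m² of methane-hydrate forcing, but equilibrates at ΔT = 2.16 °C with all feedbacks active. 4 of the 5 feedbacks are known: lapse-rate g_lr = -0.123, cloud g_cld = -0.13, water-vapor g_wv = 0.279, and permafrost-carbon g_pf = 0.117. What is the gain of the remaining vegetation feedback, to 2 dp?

0.01

Amplification A = ΔT/ΔT₀ = 2.16/1.82 = 1.187.
Total gain g = 1 − 1/A = 1 − 1/1.187 = 0.1575.
Known gains sum to -0.123 − 0.13 + 0.279 + 0.117 = 0.143.
g_veg = 0.1575 − 0.143 = 0.01.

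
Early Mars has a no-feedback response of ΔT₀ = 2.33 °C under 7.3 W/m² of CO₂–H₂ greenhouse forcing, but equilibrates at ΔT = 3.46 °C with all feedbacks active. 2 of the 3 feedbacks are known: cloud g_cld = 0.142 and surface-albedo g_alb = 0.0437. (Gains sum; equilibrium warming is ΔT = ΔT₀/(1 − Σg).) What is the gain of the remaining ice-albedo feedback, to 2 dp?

0.14

Amplification A = ΔT/ΔT₀ = 3.46/2.33 = 1.485.
Total gain g = 1 − 1/A = 1 − 1/1.485 = 0.3266.
Known gains sum to 0.142 + 0.0437 = 0.1857.
g_ice = 0.3266 − 0.1857 = 0.14.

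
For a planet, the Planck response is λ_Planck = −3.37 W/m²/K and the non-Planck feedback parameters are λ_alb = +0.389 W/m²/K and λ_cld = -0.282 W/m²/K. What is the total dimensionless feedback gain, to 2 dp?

Convert to gains: g_alb = 0.389/3.37 = 0.1154; g_cld = -0.282/3.37 = -0.08368.
Total gain g = 0.03172.

0.03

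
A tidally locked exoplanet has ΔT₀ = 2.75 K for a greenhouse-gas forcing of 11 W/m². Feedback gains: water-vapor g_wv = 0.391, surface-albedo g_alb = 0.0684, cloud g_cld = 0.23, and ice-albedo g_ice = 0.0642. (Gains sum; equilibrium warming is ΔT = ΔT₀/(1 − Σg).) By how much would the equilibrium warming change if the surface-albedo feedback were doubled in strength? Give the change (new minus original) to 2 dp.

Original: g = 0.7536, ΔT = 2.75/(1−0.7536) = 11.1607 K.
With doubled surface-albedo: g' = 0.822, ΔT' = 2.75/(1−0.822) = 15.4494 K.
Change = 15.4494 − 11.1607 = 4.29 K.

4.29 K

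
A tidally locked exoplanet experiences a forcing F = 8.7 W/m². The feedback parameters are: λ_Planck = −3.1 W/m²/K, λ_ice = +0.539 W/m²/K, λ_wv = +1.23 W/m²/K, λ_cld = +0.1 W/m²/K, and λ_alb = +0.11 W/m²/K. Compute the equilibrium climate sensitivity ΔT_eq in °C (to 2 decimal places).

7.76 °C

Net feedback parameter λ = (−3.1) + (+0.539) + (+1.23) + (+0.1) + (+0.11) = -1.121 W/m²/K.
ΔT = −F/λ = −8.7/(-1.121) = 7.76 °C.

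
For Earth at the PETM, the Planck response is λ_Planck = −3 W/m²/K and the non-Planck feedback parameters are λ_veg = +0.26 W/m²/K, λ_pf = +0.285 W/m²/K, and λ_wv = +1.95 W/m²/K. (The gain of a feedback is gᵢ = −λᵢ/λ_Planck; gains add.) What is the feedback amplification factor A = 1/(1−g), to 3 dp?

Convert to gains: g_veg = 0.26/3 = 0.08667; g_pf = 0.285/3 = 0.095; g_wv = 1.95/3 = 0.65.
Total gain g = 0.83167.
A = 1/(1 − 0.83167) = 5.941.

5.941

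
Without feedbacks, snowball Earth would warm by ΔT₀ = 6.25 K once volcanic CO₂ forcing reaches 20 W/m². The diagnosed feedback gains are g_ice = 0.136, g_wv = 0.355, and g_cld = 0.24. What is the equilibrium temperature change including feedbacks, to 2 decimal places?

Total gain g = 0.136 + 0.355 + 0.24 = 0.731.
Amplification A = 1/(1 − 0.731) = 3.717.
ΔT = 6.25 × 3.717 = 23.23 K.

23.23 K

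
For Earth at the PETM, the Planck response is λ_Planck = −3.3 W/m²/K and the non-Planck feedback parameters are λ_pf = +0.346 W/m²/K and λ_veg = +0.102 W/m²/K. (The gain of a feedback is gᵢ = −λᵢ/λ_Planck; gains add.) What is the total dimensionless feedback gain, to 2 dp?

Convert to gains: g_pf = 0.346/3.3 = 0.1048; g_veg = 0.102/3.3 = 0.03091.
Total gain g = 0.13571.

0.14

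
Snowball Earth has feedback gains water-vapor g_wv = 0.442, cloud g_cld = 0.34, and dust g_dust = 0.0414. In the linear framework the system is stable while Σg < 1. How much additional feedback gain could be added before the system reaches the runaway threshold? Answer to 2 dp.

Current total gain = 0.442 + 0.34 + 0.0414 = 0.8234.
Margin to runaway = 1 − 0.8234 = 0.18.

0.18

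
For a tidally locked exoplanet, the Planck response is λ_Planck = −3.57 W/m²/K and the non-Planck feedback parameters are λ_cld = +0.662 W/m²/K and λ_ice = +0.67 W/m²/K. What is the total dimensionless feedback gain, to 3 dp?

Convert to gains: g_cld = 0.662/3.57 = 0.1854; g_ice = 0.67/3.57 = 0.1877.
Total gain g = 0.3731.

0.373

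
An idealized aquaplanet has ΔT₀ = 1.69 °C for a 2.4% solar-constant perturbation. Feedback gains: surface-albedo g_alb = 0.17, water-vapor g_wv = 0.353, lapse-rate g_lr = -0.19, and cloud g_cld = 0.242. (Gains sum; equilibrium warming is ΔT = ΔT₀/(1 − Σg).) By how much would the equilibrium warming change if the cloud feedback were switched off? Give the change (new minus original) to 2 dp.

Original: g = 0.575, ΔT = 1.69/(1−0.575) = 3.9765 °C.
Without cloud: g' = 0.333, ΔT' = 1.69/(1−0.333) = 2.5337 °C.
Change = 2.5337 − 3.9765 = -1.44 °C.

-1.44 °C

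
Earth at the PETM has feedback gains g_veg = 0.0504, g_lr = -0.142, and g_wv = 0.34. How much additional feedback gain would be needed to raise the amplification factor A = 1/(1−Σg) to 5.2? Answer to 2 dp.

Current total gain = 0.2484.
Target gain for A = 5.2: g* = 1 − 1/5.2 = 0.8077.
Additional gain needed = 0.8077 − 0.2484 = 0.56.

0.56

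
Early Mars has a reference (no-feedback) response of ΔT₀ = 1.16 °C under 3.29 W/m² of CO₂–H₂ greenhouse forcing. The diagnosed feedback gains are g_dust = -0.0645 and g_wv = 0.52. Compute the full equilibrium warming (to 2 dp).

Total gain g = -0.0645 + 0.52 = 0.4555.
Amplification A = 1/(1 − 0.4555) = 1.837.
ΔT = 1.16 × 1.837 = 2.13 °C.

2.13 °C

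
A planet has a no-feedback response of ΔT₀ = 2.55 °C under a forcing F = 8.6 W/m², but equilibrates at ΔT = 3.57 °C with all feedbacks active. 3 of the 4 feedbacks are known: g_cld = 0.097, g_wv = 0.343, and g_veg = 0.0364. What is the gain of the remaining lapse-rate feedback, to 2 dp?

Amplification A = ΔT/ΔT₀ = 3.57/2.55 = 1.4.
Total gain g = 1 − 1/A = 1 − 1/1.4 = 0.2857.
Known gains sum to 0.097 + 0.343 + 0.0364 = 0.4764.
g_lr = 0.2857 − 0.4764 = -0.19.

-0.19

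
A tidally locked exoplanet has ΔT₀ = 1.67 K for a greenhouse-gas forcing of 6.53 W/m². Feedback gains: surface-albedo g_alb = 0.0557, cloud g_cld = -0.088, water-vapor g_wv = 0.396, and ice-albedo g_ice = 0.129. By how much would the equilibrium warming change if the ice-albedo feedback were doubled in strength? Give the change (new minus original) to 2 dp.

1.12 K

Original: g = 0.4927, ΔT = 1.67/(1−0.4927) = 3.2919 K.
With doubled ice-albedo: g' = 0.6217, ΔT' = 1.67/(1−0.6217) = 4.4145 K.
Change = 4.4145 − 3.2919 = 1.12 K.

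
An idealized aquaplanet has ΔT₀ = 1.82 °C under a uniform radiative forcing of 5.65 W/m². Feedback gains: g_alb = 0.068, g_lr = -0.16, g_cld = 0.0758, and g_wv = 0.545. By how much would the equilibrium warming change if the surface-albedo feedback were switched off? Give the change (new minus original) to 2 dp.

-0.49 °C

Original: g = 0.5288, ΔT = 1.82/(1−0.5288) = 3.8625 °C.
Without surface-albedo: g' = 0.4608, ΔT' = 1.82/(1−0.4608) = 3.3754 °C.
Change = 3.3754 − 3.8625 = -0.49 °C.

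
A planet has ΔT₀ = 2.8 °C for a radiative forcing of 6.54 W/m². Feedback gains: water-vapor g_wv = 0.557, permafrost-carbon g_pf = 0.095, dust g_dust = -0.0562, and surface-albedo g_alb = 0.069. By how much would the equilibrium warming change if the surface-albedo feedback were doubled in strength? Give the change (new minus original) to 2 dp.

2.17 °C

Original: g = 0.6648, ΔT = 2.8/(1−0.6648) = 8.3532 °C.
With doubled surface-albedo: g' = 0.7338, ΔT' = 2.8/(1−0.7338) = 10.5184 °C.
Change = 10.5184 − 8.3532 = 2.17 °C.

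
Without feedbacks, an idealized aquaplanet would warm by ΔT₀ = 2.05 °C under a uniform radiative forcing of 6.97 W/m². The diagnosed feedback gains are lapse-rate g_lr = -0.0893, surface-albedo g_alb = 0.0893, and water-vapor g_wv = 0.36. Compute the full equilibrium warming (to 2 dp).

3.20 °C

Total gain g = -0.0893 + 0.0893 + 0.36 = 0.36.
Amplification A = 1/(1 − 0.36) = 1.562.
ΔT = 2.05 × 1.562 = 3.20 °C.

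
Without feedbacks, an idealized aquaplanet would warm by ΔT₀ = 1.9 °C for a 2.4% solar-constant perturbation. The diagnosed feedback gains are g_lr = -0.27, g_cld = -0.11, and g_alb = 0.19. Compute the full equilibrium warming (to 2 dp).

Total gain g = -0.27 − 0.11 + 0.19 = -0.19.
Amplification A = 1/(1 + 0.19) = 0.8403.
ΔT = 1.9 × 0.8403 = 1.60 °C.

1.60 °C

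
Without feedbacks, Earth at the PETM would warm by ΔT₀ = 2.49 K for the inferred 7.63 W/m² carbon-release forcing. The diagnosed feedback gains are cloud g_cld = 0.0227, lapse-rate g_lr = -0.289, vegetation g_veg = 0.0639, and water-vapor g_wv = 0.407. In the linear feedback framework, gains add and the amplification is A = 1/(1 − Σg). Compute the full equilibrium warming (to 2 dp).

Total gain g = 0.0227 − 0.289 + 0.0639 + 0.407 = 0.2046.
Amplification A = 1/(1 − 0.2046) = 1.257.
ΔT = 2.49 × 1.257 = 3.13 K.

3.13 K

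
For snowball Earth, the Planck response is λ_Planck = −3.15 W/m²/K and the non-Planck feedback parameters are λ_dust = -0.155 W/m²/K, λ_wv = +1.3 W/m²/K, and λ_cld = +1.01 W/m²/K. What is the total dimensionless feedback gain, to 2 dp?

0.68

Convert to gains: g_dust = -0.155/3.15 = -0.04921; g_wv = 1.3/3.15 = 0.4127; g_cld = 1.01/3.15 = 0.3206.
Total gain g = 0.68409.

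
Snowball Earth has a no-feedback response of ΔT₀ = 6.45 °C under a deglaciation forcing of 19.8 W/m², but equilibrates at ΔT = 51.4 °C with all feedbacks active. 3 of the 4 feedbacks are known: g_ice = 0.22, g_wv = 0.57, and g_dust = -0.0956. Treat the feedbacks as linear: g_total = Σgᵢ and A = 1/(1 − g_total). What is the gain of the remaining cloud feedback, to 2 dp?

0.18

Amplification A = ΔT/ΔT₀ = 51.4/6.45 = 7.969.
Total gain g = 1 − 1/A = 1 − 1/7.969 = 0.8745.
Known gains sum to 0.22 + 0.57 − 0.0956 = 0.6944.
g_cld = 0.8745 − 0.6944 = 0.18.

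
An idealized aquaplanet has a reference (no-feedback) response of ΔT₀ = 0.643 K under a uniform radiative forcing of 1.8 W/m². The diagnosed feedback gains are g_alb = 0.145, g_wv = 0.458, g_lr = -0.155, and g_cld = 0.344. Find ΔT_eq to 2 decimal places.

Total gain g = 0.145 + 0.458 − 0.155 + 0.344 = 0.792.
Amplification A = 1/(1 − 0.792) = 4.808.
ΔT = 0.643 × 4.808 = 3.09 K.

3.09 K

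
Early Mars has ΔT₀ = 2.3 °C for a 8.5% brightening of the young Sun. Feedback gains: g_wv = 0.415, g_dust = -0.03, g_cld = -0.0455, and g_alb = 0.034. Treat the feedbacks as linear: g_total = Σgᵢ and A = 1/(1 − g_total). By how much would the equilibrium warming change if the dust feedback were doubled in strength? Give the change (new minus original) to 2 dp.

Original: g = 0.3735, ΔT = 2.3/(1−0.3735) = 3.6712 °C.
With doubled dust: g' = 0.3435, ΔT' = 2.3/(1−0.3435) = 3.5034 °C.
Change = 3.5034 − 3.6712 = -0.17 °C.

-0.17 °C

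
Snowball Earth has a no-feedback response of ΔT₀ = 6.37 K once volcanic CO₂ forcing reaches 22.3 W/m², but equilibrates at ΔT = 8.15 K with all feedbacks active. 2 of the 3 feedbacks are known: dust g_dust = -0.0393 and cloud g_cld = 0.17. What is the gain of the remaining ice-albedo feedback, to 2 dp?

Amplification A = ΔT/ΔT₀ = 8.15/6.37 = 1.279.
Total gain g = 1 − 1/A = 1 − 1/1.279 = 0.2181.
Known gains sum to -0.0393 + 0.17 = 0.1307.
g_ice = 0.2181 − 0.1307 = 0.09.

0.09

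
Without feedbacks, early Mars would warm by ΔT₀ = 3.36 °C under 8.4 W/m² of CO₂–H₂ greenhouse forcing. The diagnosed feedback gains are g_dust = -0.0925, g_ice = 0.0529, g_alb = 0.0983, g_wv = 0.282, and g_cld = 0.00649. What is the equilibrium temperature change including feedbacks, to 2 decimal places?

5.15 °C

Total gain g = -0.0925 + 0.0529 + 0.0983 + 0.282 + 0.00649 = 0.34719.
Amplification A = 1/(1 − 0.34719) = 1.532.
ΔT = 3.36 × 1.532 = 5.15 °C.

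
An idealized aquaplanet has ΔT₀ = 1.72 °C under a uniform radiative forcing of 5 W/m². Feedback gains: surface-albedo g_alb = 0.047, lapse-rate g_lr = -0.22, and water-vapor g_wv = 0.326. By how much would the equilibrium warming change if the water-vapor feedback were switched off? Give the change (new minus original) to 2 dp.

Original: g = 0.153, ΔT = 1.72/(1−0.153) = 2.0307 °C.
Without water-vapor: g' = -0.173, ΔT' = 1.72/(1+0.173) = 1.4663 °C.
Change = 1.4663 − 2.0307 = -0.56 °C.

-0.56 °C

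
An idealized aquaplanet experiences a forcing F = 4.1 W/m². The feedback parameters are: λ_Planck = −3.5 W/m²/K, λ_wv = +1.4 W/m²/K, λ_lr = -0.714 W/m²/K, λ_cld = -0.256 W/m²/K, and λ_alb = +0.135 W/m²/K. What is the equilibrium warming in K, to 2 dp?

Net feedback parameter λ = (−3.5) + (+1.4) + (-0.714) + (-0.256) + (+0.135) = -2.935 W/m²/K.
ΔT = −F/λ = −4.1/(-2.935) = 1.40 K.

1.40 K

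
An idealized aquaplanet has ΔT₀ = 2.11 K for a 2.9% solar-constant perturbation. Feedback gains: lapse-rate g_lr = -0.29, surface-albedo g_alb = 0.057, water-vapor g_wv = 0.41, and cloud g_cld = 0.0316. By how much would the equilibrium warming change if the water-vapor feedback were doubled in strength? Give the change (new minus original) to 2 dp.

Original: g = 0.2086, ΔT = 2.11/(1−0.2086) = 2.6662 K.
With doubled water-vapor: g' = 0.6186, ΔT' = 2.11/(1−0.6186) = 5.5322 K.
Change = 5.5322 − 2.6662 = 2.87 K.

2.87 K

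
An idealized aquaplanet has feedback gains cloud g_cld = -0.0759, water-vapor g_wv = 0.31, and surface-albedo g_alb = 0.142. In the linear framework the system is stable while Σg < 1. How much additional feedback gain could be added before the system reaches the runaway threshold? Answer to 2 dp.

Current total gain = -0.0759 + 0.31 + 0.142 = 0.3761.
Margin to runaway = 1 − 0.3761 = 0.62.

0.62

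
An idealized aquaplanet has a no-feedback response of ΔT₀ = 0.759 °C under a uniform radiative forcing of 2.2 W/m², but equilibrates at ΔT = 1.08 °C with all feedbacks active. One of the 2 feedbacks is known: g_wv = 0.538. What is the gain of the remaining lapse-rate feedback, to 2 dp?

Amplification A = ΔT/ΔT₀ = 1.08/0.759 = 1.423.
Total gain g = 1 − 1/A = 1 − 1/1.423 = 0.2973.
The known gain is 0.538.
g_lr = 0.2973 − 0.538 = -0.24.

-0.24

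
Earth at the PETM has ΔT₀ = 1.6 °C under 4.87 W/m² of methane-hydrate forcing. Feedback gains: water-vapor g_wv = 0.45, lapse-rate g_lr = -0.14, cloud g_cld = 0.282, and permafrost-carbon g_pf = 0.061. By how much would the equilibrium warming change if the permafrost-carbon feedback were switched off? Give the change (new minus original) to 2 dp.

-0.69 °C

Original: g = 0.653, ΔT = 1.6/(1−0.653) = 4.6110 °C.
Without permafrost-carbon: g' = 0.592, ΔT' = 1.6/(1−0.592) = 3.9216 °C.
Change = 3.9216 − 4.6110 = -0.69 °C.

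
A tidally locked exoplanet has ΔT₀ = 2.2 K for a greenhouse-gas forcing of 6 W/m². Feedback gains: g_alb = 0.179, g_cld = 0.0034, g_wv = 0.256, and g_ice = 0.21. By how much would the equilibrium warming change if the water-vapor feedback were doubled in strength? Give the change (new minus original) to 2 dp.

16.76 K

Original: g = 0.6484, ΔT = 2.2/(1−0.6484) = 6.2571 K.
With doubled water-vapor: g' = 0.9044, ΔT' = 2.2/(1−0.9044) = 23.0126 K.
Change = 23.0126 − 6.2571 = 16.76 K.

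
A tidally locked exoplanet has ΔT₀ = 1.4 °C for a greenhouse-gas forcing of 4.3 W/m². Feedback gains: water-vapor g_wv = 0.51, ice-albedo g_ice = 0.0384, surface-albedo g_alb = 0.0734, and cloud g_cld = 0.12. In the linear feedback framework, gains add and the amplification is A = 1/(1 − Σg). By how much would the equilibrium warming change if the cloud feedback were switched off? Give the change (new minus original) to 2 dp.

Original: g = 0.7418, ΔT = 1.4/(1−0.7418) = 5.4222 °C.
Without cloud: g' = 0.6218, ΔT' = 1.4/(1−0.6218) = 3.7017 °C.
Change = 3.7017 − 5.4222 = -1.72 °C.

-1.72 °C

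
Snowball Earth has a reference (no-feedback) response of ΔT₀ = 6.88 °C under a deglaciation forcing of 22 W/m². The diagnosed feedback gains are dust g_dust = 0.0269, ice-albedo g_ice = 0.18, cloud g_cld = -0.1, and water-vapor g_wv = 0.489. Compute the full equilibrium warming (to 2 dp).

Total gain g = 0.0269 + 0.18 − 0.1 + 0.489 = 0.5959.
Amplification A = 1/(1 − 0.5959) = 2.475.
ΔT = 6.88 × 2.475 = 17.03 °C.

17.03 °C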